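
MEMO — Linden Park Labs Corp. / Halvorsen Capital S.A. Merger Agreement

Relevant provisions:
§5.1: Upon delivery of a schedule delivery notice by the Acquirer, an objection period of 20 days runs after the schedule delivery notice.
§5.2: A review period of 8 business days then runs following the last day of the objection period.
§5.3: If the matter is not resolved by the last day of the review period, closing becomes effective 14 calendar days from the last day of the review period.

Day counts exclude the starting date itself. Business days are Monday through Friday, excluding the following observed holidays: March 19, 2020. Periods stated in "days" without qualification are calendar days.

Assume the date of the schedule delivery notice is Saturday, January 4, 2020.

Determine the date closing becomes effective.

February 19, 2020

Adding 20 calendar days to January 4, 2020 gives January 24, 2020, which is the last day of the objection period.
From Friday, January 24, 2020, 8 business days (Jan 27, Jan 28, Jan 29, Jan 30, Jan 31, Feb 3, Feb 4, Feb 5, skipping weekends) brings us to Wednesday, February 5, 2020, which is the last day of the review period.
The date closing becomes effective: 14 calendar days after February 5, 2020 is February 19, 2020.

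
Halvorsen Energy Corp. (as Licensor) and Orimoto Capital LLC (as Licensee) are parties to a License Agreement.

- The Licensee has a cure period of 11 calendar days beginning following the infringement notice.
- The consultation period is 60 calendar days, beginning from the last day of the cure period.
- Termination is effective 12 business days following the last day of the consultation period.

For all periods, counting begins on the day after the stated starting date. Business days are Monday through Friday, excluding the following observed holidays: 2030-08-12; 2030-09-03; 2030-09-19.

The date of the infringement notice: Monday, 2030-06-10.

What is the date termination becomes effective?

The last day of the cure period: 11 calendar days after 2030-06-10 is 2030-06-21.
The last day of the consultation period: 2030-06-21 + 60 days = 2030-08-20.
The date termination becomes effective: 12 business days after Tuesday, 2030-08-20, skipping weekends and the listed holiday on Sep 3 — Aug 21, Aug 22, Aug 23, Aug 26, …, Sep 4, Sep 5, Sep 6 — lands on Friday, 2030-09-06.

2030-09-06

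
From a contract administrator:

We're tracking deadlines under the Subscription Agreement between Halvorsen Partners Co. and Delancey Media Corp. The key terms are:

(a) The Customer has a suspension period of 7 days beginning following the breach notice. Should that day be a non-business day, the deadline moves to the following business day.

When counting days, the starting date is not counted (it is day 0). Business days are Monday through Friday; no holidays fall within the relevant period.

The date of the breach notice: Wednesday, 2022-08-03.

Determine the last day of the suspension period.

The last day of the suspension period: 7 calendar days after 2022-08-03 is 2022-08-10. 2022-08-10 is a Wednesday, so no roll-forward applies.

2022-08-10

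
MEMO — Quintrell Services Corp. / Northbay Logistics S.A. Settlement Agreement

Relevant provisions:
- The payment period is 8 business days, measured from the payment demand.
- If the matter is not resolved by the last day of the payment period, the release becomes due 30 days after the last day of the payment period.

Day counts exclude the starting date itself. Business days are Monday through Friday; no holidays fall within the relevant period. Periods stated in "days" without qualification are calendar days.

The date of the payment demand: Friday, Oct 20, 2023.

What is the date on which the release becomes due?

Dec 1, 2023

From Friday, Oct 20, 2023, 8 business days (Oct 23, Oct 24, Oct 25, Oct 26, Oct 27, Oct 30, Oct 31, Nov 1, skipping weekends) brings us to Wednesday, Nov 1, 2023, which is the last day of the payment period.
The date on which the release becomes due: 30 calendar days after Nov 1, 2023 is Dec 1, 2023.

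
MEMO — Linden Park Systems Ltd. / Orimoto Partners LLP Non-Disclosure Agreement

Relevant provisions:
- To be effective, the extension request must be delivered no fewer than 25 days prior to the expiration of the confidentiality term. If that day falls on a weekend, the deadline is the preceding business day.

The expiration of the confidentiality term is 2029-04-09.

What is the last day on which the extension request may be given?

Counting back 25 calendar days from 2029-04-09 gives 2029-03-15. That is a Thursday, so no adjustment is needed.

2029-03-15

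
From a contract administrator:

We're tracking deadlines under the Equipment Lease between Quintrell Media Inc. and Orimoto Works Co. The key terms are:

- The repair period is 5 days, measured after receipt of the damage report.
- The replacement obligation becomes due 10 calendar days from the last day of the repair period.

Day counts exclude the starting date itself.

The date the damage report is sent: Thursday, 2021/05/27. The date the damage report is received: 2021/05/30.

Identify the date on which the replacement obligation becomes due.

2021/06/14

Adding 5 calendar days to 2021/05/30 gives 2021/06/04, which is the last day of the repair period.
The date on which the replacement obligation becomes due: 10 calendar days after 2021/06/04 is 2021/06/14.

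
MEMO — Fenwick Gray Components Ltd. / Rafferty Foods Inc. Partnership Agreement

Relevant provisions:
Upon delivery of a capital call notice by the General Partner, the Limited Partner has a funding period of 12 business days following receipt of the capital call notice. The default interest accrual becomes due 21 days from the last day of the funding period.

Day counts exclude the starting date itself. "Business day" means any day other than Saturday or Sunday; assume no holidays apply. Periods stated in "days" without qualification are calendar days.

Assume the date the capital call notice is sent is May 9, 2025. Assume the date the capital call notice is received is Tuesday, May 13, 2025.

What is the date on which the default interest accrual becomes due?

Jun 19, 2025

From Tuesday, May 13, 2025, 12 business days (May 14, May 15, May 16, May 19, …, May 27, May 28, May 29, skipping weekends) brings us to Thursday, May 29, 2025, which is the last day of the funding period.
Adding 21 calendar days to May 29, 2025 gives Jun 19, 2025, which is the date on which the default interest accrual becomes due.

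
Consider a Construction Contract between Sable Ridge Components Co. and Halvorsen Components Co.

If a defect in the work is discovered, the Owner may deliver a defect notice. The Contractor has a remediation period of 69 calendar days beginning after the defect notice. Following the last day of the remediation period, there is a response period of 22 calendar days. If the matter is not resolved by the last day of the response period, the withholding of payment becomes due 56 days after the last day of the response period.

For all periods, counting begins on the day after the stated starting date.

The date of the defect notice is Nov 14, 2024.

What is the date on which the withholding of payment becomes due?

Apr 10, 2025

Adding 69 calendar days to Nov 14, 2024 gives Jan 22, 2025, which is the last day of the remediation period.
The last day of the response period: 22 calendar days after Jan 22, 2025 is Feb 13, 2025.
The date on which the withholding of payment becomes due: 56 calendar days after Feb 13, 2025 is Apr 10, 2025.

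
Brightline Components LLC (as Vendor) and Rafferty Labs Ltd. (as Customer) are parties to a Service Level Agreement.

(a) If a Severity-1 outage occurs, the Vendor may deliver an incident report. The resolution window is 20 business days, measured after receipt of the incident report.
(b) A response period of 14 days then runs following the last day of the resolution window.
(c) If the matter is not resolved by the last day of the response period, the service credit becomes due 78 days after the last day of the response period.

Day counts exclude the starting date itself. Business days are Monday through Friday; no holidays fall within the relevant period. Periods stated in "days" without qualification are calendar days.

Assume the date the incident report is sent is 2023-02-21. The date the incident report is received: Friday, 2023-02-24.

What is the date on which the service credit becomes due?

2023-06-24

The last day of the resolution window: 20 business days after Friday, 2023-02-24, skipping weekends — Feb 27, Feb 28, Mar 1, Mar 2, …, Mar 22, Mar 23, Mar 24 — lands on Friday, 2023-03-24.
The last day of the response period: 14 calendar days after 2023-03-24 is 2023-04-07.
The date on which the service credit becomes due: 2023-04-07 + 78 days = 2023-06-24.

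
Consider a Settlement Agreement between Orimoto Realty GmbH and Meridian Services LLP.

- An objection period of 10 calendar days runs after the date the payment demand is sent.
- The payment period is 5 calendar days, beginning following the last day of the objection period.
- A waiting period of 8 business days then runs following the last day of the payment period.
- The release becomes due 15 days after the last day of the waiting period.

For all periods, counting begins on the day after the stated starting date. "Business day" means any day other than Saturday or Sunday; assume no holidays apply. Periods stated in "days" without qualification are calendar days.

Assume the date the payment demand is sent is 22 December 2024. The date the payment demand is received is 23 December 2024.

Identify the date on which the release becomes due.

The last day of the objection period: 22 December 2024 + 10 days = 1 January 2025.
Adding 5 calendar days to 1 January 2025 gives 6 January 2025, which is the last day of the payment period.
From Monday, 6 January 2025, 8 business days (Jan 7, Jan 8, Jan 9, Jan 10, Jan 13, Jan 14, Jan 15, Jan 16, skipping weekends) brings us to Thursday, 16 January 2025, which is the last day of the waiting period.
The date on which the release becomes due: 16 January 2025 + 15 days = 31 January 2025.

31 January 2025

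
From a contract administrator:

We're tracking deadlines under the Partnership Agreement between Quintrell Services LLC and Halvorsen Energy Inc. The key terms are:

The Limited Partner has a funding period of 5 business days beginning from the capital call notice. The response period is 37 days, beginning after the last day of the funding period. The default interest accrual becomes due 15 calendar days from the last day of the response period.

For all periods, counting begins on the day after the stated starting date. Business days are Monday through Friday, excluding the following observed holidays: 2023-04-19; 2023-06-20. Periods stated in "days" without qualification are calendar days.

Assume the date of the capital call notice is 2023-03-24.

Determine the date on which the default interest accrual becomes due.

From Friday, 2023-03-24, 5 business days (Mar 27, Mar 28, Mar 29, Mar 30, Mar 31, skipping weekends) brings us to Friday, 2023-03-31, which is the last day of the funding period.
The last day of the response period: 37 calendar days after 2023-03-31 is 2023-05-07.
Adding 15 calendar days to 2023-05-07 gives 2023-05-22, which is the date on which the default interest accrual becomes due.

2023-05-22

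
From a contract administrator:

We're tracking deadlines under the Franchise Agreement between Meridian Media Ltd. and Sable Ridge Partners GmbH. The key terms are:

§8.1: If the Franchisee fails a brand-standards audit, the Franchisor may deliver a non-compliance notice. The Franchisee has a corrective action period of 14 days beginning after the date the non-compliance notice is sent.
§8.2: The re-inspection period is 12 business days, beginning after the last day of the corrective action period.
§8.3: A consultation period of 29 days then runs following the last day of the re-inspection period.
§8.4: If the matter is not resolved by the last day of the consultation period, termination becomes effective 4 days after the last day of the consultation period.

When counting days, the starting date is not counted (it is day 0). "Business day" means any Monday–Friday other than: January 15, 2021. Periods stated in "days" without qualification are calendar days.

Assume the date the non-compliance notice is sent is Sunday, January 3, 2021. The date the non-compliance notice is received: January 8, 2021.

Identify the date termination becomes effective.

March 7, 2021

Adding 14 calendar days to January 3, 2021 gives January 17, 2021, which is the last day of the corrective action period.
The last day of the re-inspection period: counting 12 business days from Sunday, January 17, 2021 (Jan 18, Jan 19, Jan 20, Jan 21, …, Jan 29, Feb 1, Feb 2, skipping weekends) reaches Tuesday, February 2, 2021.
The last day of the consultation period: 29 calendar days after February 2, 2021 is March 3, 2021.
Adding 4 calendar days to March 3, 2021 gives March 7, 2021, which is the date termination becomes effective.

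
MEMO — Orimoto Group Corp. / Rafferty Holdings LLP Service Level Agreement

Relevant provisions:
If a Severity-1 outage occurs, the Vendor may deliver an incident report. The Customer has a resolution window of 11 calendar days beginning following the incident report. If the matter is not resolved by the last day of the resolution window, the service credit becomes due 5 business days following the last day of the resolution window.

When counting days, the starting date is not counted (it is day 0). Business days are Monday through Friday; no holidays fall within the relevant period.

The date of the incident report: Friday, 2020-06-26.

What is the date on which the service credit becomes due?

Adding 11 calendar days to 2020-06-26 gives 2020-07-07, which is the last day of the resolution window.
From Tuesday, 2020-07-07, 5 business days (Jul 8, Jul 9, Jul 10, Jul 13, Jul 14, skipping weekends) brings us to Tuesday, 2020-07-14, which is the date on which the service credit becomes due.

2020-07-14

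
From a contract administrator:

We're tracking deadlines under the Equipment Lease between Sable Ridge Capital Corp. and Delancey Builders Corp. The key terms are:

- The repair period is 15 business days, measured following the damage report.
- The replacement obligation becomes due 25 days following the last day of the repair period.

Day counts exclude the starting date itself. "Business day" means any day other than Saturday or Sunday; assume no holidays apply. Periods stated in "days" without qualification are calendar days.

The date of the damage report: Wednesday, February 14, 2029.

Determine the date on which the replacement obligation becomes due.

The last day of the repair period: 15 business days after Wednesday, February 14, 2029, skipping weekends — Feb 15, Feb 16, Feb 19, Feb 20, …, Mar 5, Mar 6, Mar 7 — lands on Wednesday, March 7, 2029.
The date on which the replacement obligation becomes due: March 7, 2029 + 25 days = April 1, 2029.

April 1, 2029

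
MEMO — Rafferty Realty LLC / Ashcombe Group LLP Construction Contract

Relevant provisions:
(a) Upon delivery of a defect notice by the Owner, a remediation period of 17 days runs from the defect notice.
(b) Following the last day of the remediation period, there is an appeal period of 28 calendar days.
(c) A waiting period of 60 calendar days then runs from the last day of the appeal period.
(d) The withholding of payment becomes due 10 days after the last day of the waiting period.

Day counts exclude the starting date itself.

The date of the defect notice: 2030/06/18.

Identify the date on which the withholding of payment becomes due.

Adding 17 calendar days to 2030/06/18 gives 2030/07/05, which is the last day of the remediation period.
Adding 28 calendar days to 2030/07/05 gives 2030/08/02, which is the last day of the appeal period.
The last day of the waiting period: 60 calendar days after 2030/08/02 is 2030/10/01.
The date on which the withholding of payment becomes due: 2030/10/01 + 10 days = 2030/10/11.

2030/10/11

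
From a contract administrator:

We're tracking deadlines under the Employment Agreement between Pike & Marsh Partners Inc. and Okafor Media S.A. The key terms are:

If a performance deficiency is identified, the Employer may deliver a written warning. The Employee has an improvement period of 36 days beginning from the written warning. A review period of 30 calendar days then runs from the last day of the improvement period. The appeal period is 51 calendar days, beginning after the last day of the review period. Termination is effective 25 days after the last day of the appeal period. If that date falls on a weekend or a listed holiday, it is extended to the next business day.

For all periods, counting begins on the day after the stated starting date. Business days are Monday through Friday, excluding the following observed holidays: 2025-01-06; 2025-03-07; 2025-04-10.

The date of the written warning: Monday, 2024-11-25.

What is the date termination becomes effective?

The last day of the improvement period: 2024-11-25 + 36 days = 2024-12-31.
The last day of the review period: 2024-12-31 + 30 days = 2025-01-30.
The last day of the appeal period: 51 calendar days after 2025-01-30 is 2025-03-22.
The date termination becomes effective: 25 calendar days after 2025-03-22 is 2025-04-16. 2025-04-16 is a Wednesday and is not a listed holiday, so no roll-forward applies.

2025-04-16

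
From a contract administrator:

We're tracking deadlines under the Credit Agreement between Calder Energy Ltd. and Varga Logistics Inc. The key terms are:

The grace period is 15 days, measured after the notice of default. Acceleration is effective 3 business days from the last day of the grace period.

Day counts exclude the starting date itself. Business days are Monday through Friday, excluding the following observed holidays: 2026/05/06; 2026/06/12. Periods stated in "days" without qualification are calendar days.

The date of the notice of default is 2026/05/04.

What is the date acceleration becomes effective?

2026/05/22

Adding 15 calendar days to 2026/05/04 gives 2026/05/19, which is the last day of the grace period.
The date acceleration becomes effective: counting 3 business days from Tuesday, 2026/05/19 (May 20, May 21, May 22, skipping weekends) reaches Friday, 2026/05/22.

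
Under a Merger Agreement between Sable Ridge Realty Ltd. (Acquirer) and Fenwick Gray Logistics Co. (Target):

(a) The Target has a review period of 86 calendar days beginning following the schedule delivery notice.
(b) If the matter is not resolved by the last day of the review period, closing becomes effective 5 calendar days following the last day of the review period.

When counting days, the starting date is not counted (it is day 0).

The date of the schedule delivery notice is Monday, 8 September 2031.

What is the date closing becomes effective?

8 December 2031

The last day of the review period: 86 calendar days after 8 September 2031 is 3 December 2031.
The date closing becomes effective: 3 December 2031 + 5 days = 8 December 2031.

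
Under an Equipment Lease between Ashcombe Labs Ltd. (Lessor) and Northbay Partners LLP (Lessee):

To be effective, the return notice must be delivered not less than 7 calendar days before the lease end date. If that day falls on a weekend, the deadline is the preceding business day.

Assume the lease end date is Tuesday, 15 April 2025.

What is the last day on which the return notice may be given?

15 April 2025 minus 7 days is 8 April 2025. That is a Tuesday, so no adjustment is needed.

8 April 2025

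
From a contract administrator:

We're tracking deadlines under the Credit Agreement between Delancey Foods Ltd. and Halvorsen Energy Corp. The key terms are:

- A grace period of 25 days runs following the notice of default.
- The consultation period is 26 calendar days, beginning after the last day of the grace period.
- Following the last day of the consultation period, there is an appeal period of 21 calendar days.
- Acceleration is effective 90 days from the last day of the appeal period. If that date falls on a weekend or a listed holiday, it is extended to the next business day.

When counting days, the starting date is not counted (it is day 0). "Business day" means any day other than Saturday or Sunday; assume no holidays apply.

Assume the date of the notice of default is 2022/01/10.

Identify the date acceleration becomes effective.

2022/06/21

The last day of the grace period: 25 calendar days after 2022/01/10 is 2022/02/04.
The last day of the consultation period: 26 calendar days after 2022/02/04 is 2022/03/02.
The last day of the appeal period: 21 calendar days after 2022/03/02 is 2022/03/23.
The date acceleration becomes effective: 2022/03/23 + 90 days = 2022/06/21. 2022/06/21 is a Tuesday, so no roll-forward applies.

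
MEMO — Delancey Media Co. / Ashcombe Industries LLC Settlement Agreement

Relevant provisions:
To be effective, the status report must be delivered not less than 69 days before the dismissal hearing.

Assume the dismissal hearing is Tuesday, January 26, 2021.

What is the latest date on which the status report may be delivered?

January 26, 2021 minus 69 days is November 18, 2020.

November 18, 2020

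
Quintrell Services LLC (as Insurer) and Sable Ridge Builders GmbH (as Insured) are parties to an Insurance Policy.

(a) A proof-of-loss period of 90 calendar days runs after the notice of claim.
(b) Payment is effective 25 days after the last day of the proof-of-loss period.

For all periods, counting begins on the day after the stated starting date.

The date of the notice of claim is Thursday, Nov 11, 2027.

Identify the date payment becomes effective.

Mar 5, 2028

The last day of the proof-of-loss period: 90 calendar days after Nov 11, 2027 is Feb 9, 2028.
Adding 25 calendar days to Feb 9, 2028 gives Mar 5, 2028, which is the date payment becomes effective.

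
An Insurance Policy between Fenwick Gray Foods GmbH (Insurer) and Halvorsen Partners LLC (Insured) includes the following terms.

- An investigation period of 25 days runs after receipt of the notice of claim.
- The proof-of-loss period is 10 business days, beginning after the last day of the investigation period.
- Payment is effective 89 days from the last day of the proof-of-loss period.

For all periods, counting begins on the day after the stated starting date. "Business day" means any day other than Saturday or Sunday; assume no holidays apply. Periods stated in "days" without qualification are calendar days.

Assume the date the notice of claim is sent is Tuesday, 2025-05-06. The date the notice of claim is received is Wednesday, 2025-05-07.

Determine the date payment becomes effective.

Adding 25 calendar days to 2025-05-07 gives 2025-06-01, which is the last day of the investigation period.
From Sunday, 2025-06-01, 10 business days (Jun 2, Jun 3, Jun 4, Jun 5, Jun 6, Jun 9, Jun 10, Jun 11, Jun 12, Jun 13, skipping weekends) brings us to Friday, 2025-06-13, which is the last day of the proof-of-loss period.
The date payment becomes effective: 89 calendar days after 2025-06-13 is 2025-09-10.

2025-09-10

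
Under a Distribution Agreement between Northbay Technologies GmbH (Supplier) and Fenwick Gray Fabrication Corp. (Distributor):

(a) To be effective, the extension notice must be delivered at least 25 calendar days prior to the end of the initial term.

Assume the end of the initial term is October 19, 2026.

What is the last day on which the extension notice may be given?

September 24, 2026

Counting back 25 calendar days from October 19, 2026 gives September 24, 2026.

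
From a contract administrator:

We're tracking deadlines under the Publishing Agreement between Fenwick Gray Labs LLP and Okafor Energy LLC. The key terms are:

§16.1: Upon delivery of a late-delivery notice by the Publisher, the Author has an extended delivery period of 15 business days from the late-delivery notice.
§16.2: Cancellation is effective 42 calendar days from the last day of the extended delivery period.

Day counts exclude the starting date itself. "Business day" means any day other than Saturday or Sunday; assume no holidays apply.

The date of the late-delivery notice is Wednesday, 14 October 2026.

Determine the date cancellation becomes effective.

The last day of the extended delivery period: 15 business days after Wednesday, 14 October 2026, skipping weekends — Oct 15, Oct 16, Oct 19, Oct 20, …, Nov 2, Nov 3, Nov 4 — lands on Wednesday, 4 November 2026.
The date cancellation becomes effective: 4 November 2026 + 42 days = 16 December 2026.

16 December 2026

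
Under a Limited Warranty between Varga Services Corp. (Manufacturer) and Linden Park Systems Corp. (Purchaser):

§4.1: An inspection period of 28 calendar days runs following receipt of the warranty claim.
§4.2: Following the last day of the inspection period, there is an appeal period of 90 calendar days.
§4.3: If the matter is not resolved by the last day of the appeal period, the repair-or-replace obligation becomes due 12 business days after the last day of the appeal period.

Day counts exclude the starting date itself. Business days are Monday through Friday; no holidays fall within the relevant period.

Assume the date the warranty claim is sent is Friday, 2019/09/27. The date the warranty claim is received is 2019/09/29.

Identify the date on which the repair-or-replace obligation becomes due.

2020/02/11

The last day of the inspection period: 28 calendar days after 2019/09/29 is 2019/10/27.
Adding 90 calendar days to 2019/10/27 gives 2020/01/25, which is the last day of the appeal period.
The date on which the repair-or-replace obligation becomes due: 12 business days after Saturday, 2020/01/25, skipping weekends — Jan 27, Jan 28, Jan 29, Jan 30, …, Feb 7, Feb 10, Feb 11 — lands on Tuesday, 2020/02/11.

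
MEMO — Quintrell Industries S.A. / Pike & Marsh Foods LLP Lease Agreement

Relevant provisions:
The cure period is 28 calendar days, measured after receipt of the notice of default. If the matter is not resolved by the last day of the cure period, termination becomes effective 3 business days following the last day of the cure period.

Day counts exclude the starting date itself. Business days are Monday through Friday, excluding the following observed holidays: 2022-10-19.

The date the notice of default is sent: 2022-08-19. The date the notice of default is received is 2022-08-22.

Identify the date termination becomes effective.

2022-09-22

The last day of the cure period: 28 calendar days after 2022-08-22 is 2022-09-19.
From Monday, 2022-09-19, 3 business days (Sep 20, Sep 21, Sep 22, skipping weekends) brings us to Thursday, 2022-09-22, which is the date termination becomes effective.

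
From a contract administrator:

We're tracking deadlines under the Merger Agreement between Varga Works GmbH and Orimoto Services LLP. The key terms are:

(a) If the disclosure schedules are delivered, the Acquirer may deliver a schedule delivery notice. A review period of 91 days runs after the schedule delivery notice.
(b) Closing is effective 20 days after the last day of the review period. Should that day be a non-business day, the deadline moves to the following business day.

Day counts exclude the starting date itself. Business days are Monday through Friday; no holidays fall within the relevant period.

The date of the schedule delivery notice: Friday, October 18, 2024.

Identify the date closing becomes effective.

Adding 91 calendar days to October 18, 2024 gives January 17, 2025, which is the last day of the review period.
The date closing becomes effective: 20 calendar days after January 17, 2025 is February 6, 2025. February 6, 2025 is a Thursday, so no roll-forward applies.

February 6, 2025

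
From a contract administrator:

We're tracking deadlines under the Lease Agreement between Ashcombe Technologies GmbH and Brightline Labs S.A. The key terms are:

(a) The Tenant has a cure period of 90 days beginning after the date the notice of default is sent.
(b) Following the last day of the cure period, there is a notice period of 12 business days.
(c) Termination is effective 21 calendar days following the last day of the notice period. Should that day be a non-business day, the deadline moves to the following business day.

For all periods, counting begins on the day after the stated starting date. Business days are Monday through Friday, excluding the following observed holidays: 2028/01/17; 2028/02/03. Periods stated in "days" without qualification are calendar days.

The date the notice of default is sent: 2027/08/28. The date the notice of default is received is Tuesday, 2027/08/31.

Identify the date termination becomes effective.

2028/01/04

The last day of the cure period: 90 calendar days after 2027/08/28 is 2027/11/26.
From Friday, 2027/11/26, 12 business days (Nov 29, Nov 30, Dec 1, Dec 2, …, Dec 10, Dec 13, Dec 14, skipping weekends) brings us to Tuesday, 2027/12/14, which is the last day of the notice period.
Adding 21 calendar days to 2027/12/14 gives 2028/01/04, which is the date termination becomes effective. 2028/01/04 is a Tuesday and is not a listed holiday, so no roll-forward applies.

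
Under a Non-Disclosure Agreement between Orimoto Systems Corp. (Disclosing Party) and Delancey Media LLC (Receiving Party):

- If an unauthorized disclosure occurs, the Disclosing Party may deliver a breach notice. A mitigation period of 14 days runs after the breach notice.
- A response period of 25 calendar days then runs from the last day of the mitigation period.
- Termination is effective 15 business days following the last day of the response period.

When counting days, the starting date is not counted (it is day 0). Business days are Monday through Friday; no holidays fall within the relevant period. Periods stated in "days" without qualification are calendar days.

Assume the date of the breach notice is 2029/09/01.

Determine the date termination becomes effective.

The last day of the mitigation period: 2029/09/01 + 14 days = 2029/09/15.
The last day of the response period: 2029/09/15 + 25 days = 2029/10/10.
The date termination becomes effective: 15 business days after Wednesday, 2029/10/10, skipping weekends — Oct 11, Oct 12, Oct 15, Oct 16, …, Oct 29, Oct 30, Oct 31 — lands on Wednesday, 2029/10/31.

2029/10/31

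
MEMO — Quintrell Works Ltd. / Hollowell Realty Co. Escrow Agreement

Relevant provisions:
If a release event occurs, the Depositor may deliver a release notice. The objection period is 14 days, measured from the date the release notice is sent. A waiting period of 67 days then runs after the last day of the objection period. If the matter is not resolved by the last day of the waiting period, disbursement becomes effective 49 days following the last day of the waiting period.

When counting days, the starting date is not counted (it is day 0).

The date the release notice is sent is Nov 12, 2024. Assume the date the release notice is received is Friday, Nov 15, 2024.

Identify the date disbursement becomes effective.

The last day of the objection period: Nov 12, 2024 + 14 days = Nov 26, 2024.
The last day of the waiting period: 67 calendar days after Nov 26, 2024 is Feb 1, 2025.
The date disbursement becomes effective: Feb 1, 2025 + 49 days = Mar 22, 2025.

Mar 22, 2025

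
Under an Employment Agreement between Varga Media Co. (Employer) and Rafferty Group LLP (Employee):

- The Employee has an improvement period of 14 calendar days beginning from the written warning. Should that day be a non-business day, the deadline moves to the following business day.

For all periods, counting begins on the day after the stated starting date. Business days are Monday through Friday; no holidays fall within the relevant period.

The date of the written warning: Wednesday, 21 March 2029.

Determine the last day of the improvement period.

The last day of the improvement period: 14 calendar days after 21 March 2029 is 4 April 2029. 4 April 2029 is a Wednesday, so no roll-forward applies.

4 April 2029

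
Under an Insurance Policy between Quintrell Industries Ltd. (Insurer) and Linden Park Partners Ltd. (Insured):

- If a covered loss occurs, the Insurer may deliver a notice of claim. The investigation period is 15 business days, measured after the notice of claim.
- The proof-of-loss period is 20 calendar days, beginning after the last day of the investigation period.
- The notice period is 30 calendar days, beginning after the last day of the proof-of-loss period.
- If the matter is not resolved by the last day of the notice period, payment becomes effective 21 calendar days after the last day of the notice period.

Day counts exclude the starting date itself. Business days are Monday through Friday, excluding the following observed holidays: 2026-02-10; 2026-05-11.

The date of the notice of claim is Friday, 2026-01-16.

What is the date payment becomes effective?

The last day of the investigation period: 15 business days after Friday, 2026-01-16, skipping weekends — Jan 19, Jan 20, Jan 21, Jan 22, …, Feb 4, Feb 5, Feb 6 — lands on Friday, 2026-02-06.
The last day of the proof-of-loss period: 20 calendar days after 2026-02-06 is 2026-02-26.
The last day of the notice period: 2026-02-26 + 30 days = 2026-03-28.
The date payment becomes effective: 21 calendar days after 2026-03-28 is 2026-04-18.

2026-04-18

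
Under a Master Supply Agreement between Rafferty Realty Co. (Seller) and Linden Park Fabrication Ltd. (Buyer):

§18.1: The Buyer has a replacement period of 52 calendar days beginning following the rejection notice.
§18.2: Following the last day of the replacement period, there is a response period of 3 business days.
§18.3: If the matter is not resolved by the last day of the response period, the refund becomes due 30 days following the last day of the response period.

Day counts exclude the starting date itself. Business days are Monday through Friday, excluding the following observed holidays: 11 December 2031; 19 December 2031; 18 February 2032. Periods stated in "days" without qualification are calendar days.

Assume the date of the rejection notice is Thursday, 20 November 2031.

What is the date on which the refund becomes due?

The last day of the replacement period: 52 calendar days after 20 November 2031 is 11 January 2032.
The last day of the response period: counting 3 business days from Sunday, 11 January 2032 (Jan 12, Jan 13, Jan 14, skipping weekends) reaches Wednesday, 14 January 2032.
The date on which the refund becomes due: 30 calendar days after 14 January 2032 is 13 February 2032.

13 February 2032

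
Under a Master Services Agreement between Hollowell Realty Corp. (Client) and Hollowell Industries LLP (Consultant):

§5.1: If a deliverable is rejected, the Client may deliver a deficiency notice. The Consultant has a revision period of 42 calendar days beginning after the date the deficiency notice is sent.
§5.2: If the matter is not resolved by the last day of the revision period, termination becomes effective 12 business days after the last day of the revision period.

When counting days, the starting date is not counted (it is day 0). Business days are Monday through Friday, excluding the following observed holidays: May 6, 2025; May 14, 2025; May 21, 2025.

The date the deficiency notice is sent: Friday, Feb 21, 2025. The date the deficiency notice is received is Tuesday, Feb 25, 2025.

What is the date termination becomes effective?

Adding 42 calendar days to Feb 21, 2025 gives Apr 4, 2025, which is the last day of the revision period.
The date termination becomes effective: 12 business days after Friday, Apr 4, 2025, skipping weekends — Apr 7, Apr 8, Apr 9, Apr 10, …, Apr 18, Apr 21, Apr 22 — lands on Tuesday, Apr 22, 2025.

Apr 22, 2025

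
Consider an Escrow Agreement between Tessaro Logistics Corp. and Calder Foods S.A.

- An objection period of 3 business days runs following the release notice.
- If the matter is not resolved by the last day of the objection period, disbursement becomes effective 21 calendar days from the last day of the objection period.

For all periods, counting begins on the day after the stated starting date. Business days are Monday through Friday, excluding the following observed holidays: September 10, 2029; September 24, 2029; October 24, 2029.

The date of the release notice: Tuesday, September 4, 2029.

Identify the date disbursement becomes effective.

September 28, 2029

The last day of the objection period: 3 business days after Tuesday, September 4, 2029, skipping weekends — Sep 5, Sep 6, Sep 7 — lands on Friday, September 7, 2029.
The date disbursement becomes effective: September 7, 2029 + 21 days = September 28, 2029.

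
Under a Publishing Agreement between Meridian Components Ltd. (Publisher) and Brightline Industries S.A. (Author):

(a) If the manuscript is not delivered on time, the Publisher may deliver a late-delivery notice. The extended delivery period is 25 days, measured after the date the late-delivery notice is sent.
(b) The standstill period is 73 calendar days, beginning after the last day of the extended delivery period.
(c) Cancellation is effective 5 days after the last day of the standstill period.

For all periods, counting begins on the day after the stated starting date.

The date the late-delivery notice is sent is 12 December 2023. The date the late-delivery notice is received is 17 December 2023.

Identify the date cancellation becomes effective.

24 March 2024

The last day of the extended delivery period: 12 December 2023 + 25 days = 6 January 2024.
The last day of the standstill period: 6 January 2024 + 73 days = 19 March 2024.
The date cancellation becomes effective: 19 March 2024 + 5 days = 24 March 2024.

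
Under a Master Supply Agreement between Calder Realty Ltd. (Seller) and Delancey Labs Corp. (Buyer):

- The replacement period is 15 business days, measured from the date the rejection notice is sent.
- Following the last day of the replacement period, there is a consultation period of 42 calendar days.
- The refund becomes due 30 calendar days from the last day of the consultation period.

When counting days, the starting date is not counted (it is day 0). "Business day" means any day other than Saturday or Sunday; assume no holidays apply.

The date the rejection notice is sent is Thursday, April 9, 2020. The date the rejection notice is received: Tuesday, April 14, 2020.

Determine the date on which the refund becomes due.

From Thursday, April 9, 2020, 15 business days (Apr 10, Apr 13, Apr 14, Apr 15, …, Apr 28, Apr 29, Apr 30, skipping weekends) brings us to Thursday, April 30, 2020, which is the last day of the replacement period.
Adding 42 calendar days to April 30, 2020 gives June 11, 2020, which is the last day of the consultation period.
The date on which the refund becomes due: 30 calendar days after June 11, 2020 is July 11, 2020.

July 11, 2020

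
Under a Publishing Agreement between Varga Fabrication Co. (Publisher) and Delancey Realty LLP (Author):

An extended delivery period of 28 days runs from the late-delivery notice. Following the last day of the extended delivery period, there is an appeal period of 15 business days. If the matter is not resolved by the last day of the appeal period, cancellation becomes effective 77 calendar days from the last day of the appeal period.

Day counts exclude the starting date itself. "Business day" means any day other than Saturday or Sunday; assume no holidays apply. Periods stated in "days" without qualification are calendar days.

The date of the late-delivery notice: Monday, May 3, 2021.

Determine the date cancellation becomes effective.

September 6, 2021

Adding 28 calendar days to May 3, 2021 gives May 31, 2021, which is the last day of the extended delivery period.
The last day of the appeal period: counting 15 business days from Monday, May 31, 2021 (Jun 1, Jun 2, Jun 3, Jun 4, …, Jun 17, Jun 18, Jun 21, skipping weekends) reaches Monday, June 21, 2021.
The date cancellation becomes effective: June 21, 2021 + 77 days = September 6, 2021.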